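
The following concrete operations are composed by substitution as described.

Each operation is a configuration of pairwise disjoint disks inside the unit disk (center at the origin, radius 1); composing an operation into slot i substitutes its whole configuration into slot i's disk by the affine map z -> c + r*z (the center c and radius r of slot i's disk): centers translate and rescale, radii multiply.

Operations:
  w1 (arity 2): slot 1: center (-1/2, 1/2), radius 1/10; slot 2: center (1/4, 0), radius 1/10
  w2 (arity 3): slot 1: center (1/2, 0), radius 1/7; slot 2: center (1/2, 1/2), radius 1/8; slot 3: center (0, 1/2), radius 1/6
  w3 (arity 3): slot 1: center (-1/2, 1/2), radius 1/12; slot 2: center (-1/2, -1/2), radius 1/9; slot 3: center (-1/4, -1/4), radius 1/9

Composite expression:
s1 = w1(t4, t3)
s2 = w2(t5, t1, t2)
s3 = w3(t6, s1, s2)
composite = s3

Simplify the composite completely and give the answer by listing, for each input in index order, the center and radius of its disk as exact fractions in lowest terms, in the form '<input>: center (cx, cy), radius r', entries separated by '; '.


t1: center (-7/36, -7/36), radius 1/72; t2: center (-1/4, -7/36), radius 1/54; t3: center (-17/36, -1/2), radius 1/90; t4: center (-5/9, -4/9), radius 1/90; t5: center (-7/36, -1/4), radius 1/63; t6: center (-1/2, 1/2), radius 1/12

Follow each t-input down from w3: c' goes to c + r*c', radius to r*r'.
tracing t6 down its 1-map path: center (-1/2, 1/2), radius 1/12
tracing t4 down its 2-map path: center (-5/9, -4/9), radius 1/90
tracing t3 down its 2-map path: center (-17/36, -1/2), radius 1/90
tracing t5 down its 2-map path: center (-7/36, -1/4), radius 1/63
tracing t1 down its 2-map path: center (-7/36, -7/36), radius 1/72
tracing t2 down its 2-map path: center (-1/4, -7/36), radius 1/54


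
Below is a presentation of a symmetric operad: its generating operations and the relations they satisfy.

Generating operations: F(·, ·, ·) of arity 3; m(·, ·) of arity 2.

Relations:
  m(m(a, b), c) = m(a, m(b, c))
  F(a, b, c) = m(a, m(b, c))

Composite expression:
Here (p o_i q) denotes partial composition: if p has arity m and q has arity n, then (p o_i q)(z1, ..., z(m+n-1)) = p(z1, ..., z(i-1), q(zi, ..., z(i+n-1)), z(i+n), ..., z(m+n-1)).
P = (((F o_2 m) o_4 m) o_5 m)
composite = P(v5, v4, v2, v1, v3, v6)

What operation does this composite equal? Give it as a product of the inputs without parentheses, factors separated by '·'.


v5 · v4 · v2 · v1 · v3 · v6

Every regrouping of F is equal, so read the v-inputs in written order.
m(v4, v2) spells out as v4 · v2
m(v3, v6) spells out as v3 · v6
m(v1, m(v3, v6)) spells out as v1 · v3 · v6
F(v5, m(v4, v2), m(v1, m(v3, v6))) spells out as v5 · v4 · v2 · v1 · v3 · v6


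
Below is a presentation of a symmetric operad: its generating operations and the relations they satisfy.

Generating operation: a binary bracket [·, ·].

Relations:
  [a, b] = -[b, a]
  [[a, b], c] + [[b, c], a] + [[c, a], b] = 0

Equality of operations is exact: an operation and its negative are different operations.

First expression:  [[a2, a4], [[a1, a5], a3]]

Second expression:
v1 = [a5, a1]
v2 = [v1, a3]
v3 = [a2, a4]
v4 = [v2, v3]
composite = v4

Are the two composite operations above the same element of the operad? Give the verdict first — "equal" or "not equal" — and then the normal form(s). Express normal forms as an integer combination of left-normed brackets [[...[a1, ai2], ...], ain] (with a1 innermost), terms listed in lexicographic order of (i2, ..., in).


equal; both compose to -[[[[a1, a5], a3], a2], a4] + [[[[a1, a5], a3], a4], a2]

Reducing the first expression gives -[[[[a1, a5], a3], a2], a4] + [[[[a1, a5], a3], a4], a2]
Reducing the second expression gives -[[[[a1, a5], a3], a2], a4] + [[[[a1, a5], a3], a4], a2]
One common form — equal.


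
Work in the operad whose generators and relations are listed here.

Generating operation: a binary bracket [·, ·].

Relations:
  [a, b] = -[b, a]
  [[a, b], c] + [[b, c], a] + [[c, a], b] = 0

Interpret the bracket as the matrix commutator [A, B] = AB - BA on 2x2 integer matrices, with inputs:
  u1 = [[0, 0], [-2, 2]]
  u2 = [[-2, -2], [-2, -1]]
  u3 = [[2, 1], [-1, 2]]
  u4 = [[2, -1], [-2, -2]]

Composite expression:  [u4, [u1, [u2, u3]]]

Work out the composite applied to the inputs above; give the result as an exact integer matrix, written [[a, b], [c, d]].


[[22, 4], [80, -22]]

[u2, u3] = [[4, -1], [-1, -4]]
[u1, [u2, u3]] = [[-2, 2], [-18, 2]]
[u4, [u1, [u2, u3]]] = [[22, 4], [80, -22]]


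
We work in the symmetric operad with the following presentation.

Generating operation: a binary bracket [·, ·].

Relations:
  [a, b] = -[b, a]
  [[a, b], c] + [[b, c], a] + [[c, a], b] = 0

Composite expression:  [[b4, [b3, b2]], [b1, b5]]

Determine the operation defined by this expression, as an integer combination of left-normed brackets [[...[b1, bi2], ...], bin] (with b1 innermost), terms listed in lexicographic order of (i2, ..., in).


Expand each bracket as ab - ba; the b1-initial words give the coefficients.
Composite bracket: [[b4, [b3, b2]], [b1, b5]]
Each bracket splits as ab - ba, giving 16 signed words (2^4 = 16).
Collect the words opening with b1:
  the word b1b5b2b3b4 carries sign -1 and contributes -[[[[b1, b5], b2], b3], b4]
  the word b1b5b3b2b4 carries sign +1 and contributes +[[[[b1, b5], b3], b2], b4]
  the word b1b5b4b2b3 carries sign +1 and contributes +[[[[b1, b5], b4], b2], b3]
  the word b1b5b4b3b2 carries sign -1 and contributes -[[[[b1, b5], b4], b3], b2]

-[[[[b1, b5], b2], b3], b4] + [[[[b1, b5], b3], b2], b4] + [[[[b1, b5], b4], b2], b3] - [[[[b1, b5], b4], b3], b2]


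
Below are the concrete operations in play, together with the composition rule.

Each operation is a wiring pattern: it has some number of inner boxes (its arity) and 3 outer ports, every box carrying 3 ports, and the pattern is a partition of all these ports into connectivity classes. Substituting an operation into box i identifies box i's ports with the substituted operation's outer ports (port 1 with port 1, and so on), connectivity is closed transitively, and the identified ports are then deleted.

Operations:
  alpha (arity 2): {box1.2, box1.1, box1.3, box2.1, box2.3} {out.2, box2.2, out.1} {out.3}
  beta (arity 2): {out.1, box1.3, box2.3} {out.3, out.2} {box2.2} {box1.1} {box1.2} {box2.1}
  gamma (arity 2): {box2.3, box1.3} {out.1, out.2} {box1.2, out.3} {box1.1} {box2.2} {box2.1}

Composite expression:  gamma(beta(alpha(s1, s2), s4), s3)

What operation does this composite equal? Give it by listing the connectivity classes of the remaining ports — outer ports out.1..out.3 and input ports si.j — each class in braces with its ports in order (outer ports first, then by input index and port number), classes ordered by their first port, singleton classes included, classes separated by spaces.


After gluing at gamma, chains via deleted ports link the s-ports.
stage alpha: inputs (s1, s2), connectivity {out.1, out.2, s2.2} {out.3} {s1.1, s1.2, s1.3, s2.1, s2.3}, out.j its boundary
stage beta: inputs (s1, s2, s4), connectivity {out.1, s4.3} {out.2, out.3} {s1.1, s1.2, s1.3, s2.1, s2.3} {s2.2} {s4.1} {s4.2}, out.j its boundary
stage gamma: inputs (s1, s2, s4, s3), connectivity {out.1, out.2} {out.3, s3.3} {s1.1, s1.2, s1.3, s2.1, s2.3} {s2.2} {s3.1} {s3.2} {s4.1} {s4.2} {s4.3}, out.j its boundary

{out.1, out.2} {out.3, s3.3} {s1.1, s1.2, s1.3, s2.1, s2.3} {s2.2} {s3.1} {s3.2} {s4.1} {s4.2} {s4.3}


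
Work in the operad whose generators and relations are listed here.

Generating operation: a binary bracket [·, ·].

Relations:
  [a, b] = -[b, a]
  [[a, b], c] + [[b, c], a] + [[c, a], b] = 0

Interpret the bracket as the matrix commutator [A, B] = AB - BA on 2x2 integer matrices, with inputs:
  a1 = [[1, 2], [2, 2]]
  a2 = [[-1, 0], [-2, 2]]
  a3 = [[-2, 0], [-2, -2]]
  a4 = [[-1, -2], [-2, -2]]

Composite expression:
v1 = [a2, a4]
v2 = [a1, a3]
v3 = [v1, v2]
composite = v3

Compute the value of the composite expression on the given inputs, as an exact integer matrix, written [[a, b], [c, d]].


[[-12, 48], [48, 12]]


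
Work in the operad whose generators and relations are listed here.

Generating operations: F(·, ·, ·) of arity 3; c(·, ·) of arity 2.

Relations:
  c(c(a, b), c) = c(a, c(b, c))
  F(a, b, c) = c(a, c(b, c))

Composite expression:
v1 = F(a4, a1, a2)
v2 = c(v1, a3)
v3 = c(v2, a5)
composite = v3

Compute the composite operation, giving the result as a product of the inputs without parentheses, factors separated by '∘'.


a4 ∘ a1 ∘ a2 ∘ a3 ∘ a5


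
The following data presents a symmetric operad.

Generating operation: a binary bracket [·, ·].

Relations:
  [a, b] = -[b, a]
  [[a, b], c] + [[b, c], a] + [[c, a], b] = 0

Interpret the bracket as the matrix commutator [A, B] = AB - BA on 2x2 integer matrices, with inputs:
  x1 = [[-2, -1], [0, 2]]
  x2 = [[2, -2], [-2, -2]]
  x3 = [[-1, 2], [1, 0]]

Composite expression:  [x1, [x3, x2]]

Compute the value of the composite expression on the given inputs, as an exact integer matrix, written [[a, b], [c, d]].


[[-2, 20], [8, 2]]


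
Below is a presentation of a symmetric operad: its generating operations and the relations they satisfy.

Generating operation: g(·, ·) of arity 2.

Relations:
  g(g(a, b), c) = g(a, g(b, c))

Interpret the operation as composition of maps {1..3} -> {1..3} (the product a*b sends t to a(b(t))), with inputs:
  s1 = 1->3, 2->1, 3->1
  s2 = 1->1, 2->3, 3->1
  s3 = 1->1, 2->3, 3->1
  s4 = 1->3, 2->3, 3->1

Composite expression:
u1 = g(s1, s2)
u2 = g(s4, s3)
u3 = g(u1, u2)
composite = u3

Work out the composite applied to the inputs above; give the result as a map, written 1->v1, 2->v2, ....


1->3, 2->3, 3->3

g(s1, s2) = 1->3, 2->1, 3->3
g(s4, s3) = 1->3, 2->1, 3->3
g(g(s1, s2), g(s4, s3)) = 1->3, 2->3, 3->3


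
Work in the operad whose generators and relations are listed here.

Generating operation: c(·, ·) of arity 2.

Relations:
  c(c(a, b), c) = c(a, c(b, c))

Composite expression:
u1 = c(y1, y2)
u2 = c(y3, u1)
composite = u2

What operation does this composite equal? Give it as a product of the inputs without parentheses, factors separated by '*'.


y3 * y1 * y2


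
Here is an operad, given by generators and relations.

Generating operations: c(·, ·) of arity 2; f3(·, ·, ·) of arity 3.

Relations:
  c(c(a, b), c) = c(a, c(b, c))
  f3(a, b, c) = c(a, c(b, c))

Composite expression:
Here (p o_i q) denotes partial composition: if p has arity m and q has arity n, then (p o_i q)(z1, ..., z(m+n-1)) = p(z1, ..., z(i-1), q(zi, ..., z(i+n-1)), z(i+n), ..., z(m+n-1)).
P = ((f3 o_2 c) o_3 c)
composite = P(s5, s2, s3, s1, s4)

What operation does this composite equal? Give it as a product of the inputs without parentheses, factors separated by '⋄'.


s5 ⋄ s2 ⋄ s3 ⋄ s1 ⋄ s4

Key point: f3 is associative — brackets drop, the s-order remains.
c(s3, s1) flattens to s3 ⋄ s1
c(s2, c(s3, s1)) flattens to s2 ⋄ s3 ⋄ s1
f3(s5, c(s2, c(s3, s1)), s4) flattens to s5 ⋄ s2 ⋄ s3 ⋄ s1 ⋄ s4


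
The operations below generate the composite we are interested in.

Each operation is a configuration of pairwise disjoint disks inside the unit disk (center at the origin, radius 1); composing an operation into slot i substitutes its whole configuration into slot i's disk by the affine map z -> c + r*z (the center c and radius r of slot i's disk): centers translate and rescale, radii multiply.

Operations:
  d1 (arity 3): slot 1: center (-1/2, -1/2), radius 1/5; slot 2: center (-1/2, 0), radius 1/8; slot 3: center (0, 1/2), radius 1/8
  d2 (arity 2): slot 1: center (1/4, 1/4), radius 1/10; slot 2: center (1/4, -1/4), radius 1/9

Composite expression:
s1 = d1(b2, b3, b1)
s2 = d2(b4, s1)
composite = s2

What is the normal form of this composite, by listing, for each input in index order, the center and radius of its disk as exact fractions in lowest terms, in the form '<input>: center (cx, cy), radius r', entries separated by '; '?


Only the slot chain above each b matters under d2; compose those maps.
input b4: composing its 1 substitution step yields center (1/4, 1/4), radius 1/10
input b2: composing its 2 substitution steps yields center (7/36, -11/36), radius 1/45
input b3: composing its 2 substitution steps yields center (7/36, -1/4), radius 1/72
input b1: composing its 2 substitution steps yields center (1/4, -7/36), radius 1/72

b1: center (1/4, -7/36), radius 1/72; b2: center (7/36, -11/36), radius 1/45; b3: center (7/36, -1/4), radius 1/72; b4: center (1/4, 1/4), radius 1/10


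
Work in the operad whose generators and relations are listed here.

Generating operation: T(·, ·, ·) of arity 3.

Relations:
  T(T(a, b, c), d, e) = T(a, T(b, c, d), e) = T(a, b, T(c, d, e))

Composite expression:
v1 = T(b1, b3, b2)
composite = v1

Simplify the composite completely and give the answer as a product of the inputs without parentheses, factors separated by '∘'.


b1 ∘ b3 ∘ b2

Associativity of T dissolves the nesting; only the b-input order survives.
T(b1, b3, b2) unparenthesizes to b1 ∘ b3 ∘ b2


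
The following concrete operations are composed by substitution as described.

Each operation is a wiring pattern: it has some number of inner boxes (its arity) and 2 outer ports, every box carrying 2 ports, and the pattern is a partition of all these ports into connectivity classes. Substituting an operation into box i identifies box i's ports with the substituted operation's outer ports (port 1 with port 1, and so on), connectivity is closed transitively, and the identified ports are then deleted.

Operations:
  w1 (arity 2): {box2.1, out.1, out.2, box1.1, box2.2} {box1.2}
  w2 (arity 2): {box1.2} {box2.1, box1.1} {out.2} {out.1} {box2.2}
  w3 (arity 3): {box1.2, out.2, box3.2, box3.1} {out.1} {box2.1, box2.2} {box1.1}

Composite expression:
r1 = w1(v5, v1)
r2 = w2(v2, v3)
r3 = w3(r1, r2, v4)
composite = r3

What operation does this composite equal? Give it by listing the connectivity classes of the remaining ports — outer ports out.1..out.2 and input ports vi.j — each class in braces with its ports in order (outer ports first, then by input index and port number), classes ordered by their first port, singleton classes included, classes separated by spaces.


{out.1} {out.2, v1.1, v1.2, v4.1, v4.2, v5.1} {v2.1, v3.1} {v2.2} {v3.2} {v5.2}


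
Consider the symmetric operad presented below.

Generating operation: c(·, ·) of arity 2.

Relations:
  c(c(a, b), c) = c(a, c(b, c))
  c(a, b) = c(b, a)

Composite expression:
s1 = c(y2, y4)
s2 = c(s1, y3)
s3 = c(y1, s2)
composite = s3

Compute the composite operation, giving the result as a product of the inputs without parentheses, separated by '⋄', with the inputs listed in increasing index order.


y1 ⋄ y2 ⋄ y3 ⋄ y4

Key point: c commutes, so take the y-inputs in any fixed order.
c(y2, y4) reduces to y2 ⋄ y4
c(c(y2, y4), y3) reduces to y2 ⋄ y4 ⋄ y3
c(y1, c(c(y2, y4), y3)) reduces to y1 ⋄ y2 ⋄ y4 ⋄ y3
commutativity sorts the factors: y1 ⋄ y2 ⋄ y3 ⋄ y4


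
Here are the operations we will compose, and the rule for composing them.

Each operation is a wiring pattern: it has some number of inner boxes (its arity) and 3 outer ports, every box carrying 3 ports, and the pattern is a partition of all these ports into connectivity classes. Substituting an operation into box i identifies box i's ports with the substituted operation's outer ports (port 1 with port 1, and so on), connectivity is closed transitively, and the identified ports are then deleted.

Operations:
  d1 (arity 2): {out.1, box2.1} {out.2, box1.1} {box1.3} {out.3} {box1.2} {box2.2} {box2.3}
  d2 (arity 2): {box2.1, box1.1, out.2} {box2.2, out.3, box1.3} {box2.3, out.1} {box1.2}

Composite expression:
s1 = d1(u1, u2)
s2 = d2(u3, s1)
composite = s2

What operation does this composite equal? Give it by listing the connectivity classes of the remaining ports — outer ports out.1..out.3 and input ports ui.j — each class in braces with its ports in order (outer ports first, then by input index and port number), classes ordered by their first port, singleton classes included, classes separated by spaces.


{out.1} {out.2, u2.1, u3.1} {out.3, u1.1, u3.3} {u1.2} {u1.3} {u2.2} {u2.3} {u3.2}


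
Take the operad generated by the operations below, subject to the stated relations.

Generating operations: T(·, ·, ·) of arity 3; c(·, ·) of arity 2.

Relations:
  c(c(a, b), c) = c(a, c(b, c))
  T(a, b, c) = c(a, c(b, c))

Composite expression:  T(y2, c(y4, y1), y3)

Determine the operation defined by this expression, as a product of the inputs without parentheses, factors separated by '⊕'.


y2 ⊕ y4 ⊕ y1 ⊕ y3


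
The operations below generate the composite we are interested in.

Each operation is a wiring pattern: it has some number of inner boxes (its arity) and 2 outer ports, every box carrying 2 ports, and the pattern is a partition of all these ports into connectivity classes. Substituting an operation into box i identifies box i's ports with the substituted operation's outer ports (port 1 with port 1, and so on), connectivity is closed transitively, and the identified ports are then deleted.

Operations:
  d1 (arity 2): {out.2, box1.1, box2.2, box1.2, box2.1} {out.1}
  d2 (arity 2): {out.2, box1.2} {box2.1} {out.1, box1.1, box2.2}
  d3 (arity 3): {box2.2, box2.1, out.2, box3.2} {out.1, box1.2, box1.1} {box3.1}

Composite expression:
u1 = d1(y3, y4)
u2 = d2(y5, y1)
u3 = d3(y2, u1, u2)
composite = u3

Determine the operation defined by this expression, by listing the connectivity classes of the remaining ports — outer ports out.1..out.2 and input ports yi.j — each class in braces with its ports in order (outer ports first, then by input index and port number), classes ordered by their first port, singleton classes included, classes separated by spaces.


Connectivity passes through glued d3-boundaries; trace each wire chain.
d1 over (y3, y4) gives {out.1} {out.2, y3.1, y3.2, y4.1, y4.2}, out.j being that stage's outer ports
d2 over (y5, y1) gives {out.1, y1.2, y5.1} {out.2, y5.2} {y1.1}, out.j being that stage's outer ports
d3 over (y2, y3, y4, y5, y1) gives {out.1, y2.1, y2.2} {out.2, y3.1, y3.2, y4.1, y4.2, y5.2} {y1.1} {y1.2, y5.1}, out.j being that stage's outer ports

{out.1, y2.1, y2.2} {out.2, y3.1, y3.2, y4.1, y4.2, y5.2} {y1.1} {y1.2, y5.1}


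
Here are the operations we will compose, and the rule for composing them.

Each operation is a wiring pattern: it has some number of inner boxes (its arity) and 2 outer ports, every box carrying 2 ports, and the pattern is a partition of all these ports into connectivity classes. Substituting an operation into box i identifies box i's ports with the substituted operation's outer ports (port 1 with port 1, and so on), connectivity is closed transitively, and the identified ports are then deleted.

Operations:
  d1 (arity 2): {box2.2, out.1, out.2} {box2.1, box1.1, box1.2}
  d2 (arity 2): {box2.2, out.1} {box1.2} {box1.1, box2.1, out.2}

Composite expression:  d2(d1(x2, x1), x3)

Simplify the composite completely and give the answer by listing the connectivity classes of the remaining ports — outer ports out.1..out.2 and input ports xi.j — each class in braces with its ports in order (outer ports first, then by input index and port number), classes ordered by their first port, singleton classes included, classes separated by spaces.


Substituting into d2 glues patterns; closure does the rest.
after d1, the pattern on (x2, x1) reads {out.1, out.2, x1.2} {x1.1, x2.1, x2.2} (out.j = its outer ports)
after d2, the pattern on (x2, x1, x3) reads {out.1, x3.2} {out.2, x1.2, x3.1} {x1.1, x2.1, x2.2} (out.j = its outer ports)

{out.1, x3.2} {out.2, x1.2, x3.1} {x1.1, x2.1, x2.2}


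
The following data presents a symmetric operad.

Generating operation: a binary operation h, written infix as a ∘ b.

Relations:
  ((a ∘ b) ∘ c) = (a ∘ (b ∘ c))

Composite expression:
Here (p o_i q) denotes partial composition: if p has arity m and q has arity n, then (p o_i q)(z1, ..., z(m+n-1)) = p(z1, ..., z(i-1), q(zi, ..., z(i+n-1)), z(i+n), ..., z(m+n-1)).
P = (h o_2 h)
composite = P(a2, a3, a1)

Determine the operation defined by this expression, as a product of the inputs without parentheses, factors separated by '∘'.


a2 ∘ a3 ∘ a1

Every regrouping of h is equal, so read the a-inputs in written order.
(a3 ∘ a1) unparenthesizes to a3 ∘ a1
(a2 ∘ (a3 ∘ a1)) unparenthesizes to a2 ∘ a3 ∘ a1


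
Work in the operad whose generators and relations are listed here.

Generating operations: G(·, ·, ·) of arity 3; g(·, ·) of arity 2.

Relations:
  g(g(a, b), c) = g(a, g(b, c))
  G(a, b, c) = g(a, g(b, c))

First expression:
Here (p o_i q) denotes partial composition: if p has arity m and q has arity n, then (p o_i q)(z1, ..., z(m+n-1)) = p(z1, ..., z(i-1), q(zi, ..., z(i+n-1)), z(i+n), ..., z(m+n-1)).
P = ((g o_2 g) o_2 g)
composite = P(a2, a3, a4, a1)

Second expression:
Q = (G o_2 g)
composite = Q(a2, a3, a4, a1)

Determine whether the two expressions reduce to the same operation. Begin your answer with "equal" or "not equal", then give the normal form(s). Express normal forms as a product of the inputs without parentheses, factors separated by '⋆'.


equal: each reduces to a2 ⋆ a3 ⋆ a4 ⋆ a1


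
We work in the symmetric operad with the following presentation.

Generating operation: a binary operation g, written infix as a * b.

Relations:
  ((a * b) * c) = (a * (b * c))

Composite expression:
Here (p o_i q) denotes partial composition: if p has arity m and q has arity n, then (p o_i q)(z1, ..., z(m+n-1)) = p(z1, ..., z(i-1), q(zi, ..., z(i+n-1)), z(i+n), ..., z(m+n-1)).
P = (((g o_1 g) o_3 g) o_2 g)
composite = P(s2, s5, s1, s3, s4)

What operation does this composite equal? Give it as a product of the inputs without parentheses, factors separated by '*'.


s2 * s5 * s1 * s3 * s4

Key point: g is associative — brackets drop, the s-order remains.
(s5 * s1) reduces to s5 * s1
(s2 * (s5 * s1)) reduces to s2 * s5 * s1
(s3 * s4) reduces to s3 * s4
((s2 * (s5 * s1)) * (s3 * s4)) reduces to s2 * s5 * s1 * s3 * s4


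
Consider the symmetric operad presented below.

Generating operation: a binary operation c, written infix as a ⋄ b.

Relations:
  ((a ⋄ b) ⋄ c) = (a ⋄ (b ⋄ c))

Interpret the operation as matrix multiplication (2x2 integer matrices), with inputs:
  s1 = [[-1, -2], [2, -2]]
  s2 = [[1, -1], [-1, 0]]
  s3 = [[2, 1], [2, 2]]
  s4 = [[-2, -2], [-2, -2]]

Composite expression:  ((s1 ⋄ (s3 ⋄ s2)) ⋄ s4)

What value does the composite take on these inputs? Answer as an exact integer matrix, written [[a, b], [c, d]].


[[-10, -10], [-4, -4]]

(s3 ⋄ s2) = [[1, -2], [0, -2]]
(s1 ⋄ (s3 ⋄ s2)) = [[-1, 6], [2, 0]]
((s1 ⋄ (s3 ⋄ s2)) ⋄ s4) = [[-10, -10], [-4, -4]]


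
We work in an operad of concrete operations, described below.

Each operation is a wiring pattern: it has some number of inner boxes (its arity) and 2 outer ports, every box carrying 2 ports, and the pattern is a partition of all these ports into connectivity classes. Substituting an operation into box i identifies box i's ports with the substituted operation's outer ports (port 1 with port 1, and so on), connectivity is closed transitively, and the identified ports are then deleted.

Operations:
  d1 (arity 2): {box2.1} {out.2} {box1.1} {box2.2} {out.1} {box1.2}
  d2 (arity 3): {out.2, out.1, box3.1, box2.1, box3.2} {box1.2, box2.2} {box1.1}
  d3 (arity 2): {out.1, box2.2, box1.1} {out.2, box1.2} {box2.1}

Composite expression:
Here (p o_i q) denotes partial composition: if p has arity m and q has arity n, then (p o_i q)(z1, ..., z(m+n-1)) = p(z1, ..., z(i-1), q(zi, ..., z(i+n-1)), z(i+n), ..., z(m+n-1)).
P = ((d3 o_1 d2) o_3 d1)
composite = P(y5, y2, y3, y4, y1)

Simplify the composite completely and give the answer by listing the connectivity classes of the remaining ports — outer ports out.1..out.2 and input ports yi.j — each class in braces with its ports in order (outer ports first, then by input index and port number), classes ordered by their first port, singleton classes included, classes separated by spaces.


Substituting into d3 glues patterns; closure does the rest.
stage d1: inputs (y3, y4), connectivity {out.1} {out.2} {y3.1} {y3.2} {y4.1} {y4.2}, out.j its boundary
stage d2: inputs (y5, y2, y3, y4), connectivity {out.1, out.2, y2.1} {y2.2, y5.2} {y3.1} {y3.2} {y4.1} {y4.2} {y5.1}, out.j its boundary
stage d3: inputs (y5, y2, y3, y4, y1), connectivity {out.1, out.2, y1.2, y2.1} {y1.1} {y2.2, y5.2} {y3.1} {y3.2} {y4.1} {y4.2} {y5.1}, out.j its boundary

{out.1, out.2, y1.2, y2.1} {y1.1} {y2.2, y5.2} {y3.1} {y3.2} {y4.1} {y4.2} {y5.1}


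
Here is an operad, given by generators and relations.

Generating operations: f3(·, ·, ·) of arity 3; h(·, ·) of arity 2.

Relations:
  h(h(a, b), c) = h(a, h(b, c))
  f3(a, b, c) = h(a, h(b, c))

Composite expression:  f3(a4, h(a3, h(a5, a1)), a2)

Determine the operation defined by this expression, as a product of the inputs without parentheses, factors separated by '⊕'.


a4 ⊕ a3 ⊕ a5 ⊕ a1 ⊕ a2

All parenthesizations of f3 agree; list the a-inputs left to right.
h(a5, a1) linearizes to a5 ⊕ a1
h(a3, h(a5, a1)) linearizes to a3 ⊕ a5 ⊕ a1
f3(a4, h(a3, h(a5, a1)), a2) linearizes to a4 ⊕ a3 ⊕ a5 ⊕ a1 ⊕ a2


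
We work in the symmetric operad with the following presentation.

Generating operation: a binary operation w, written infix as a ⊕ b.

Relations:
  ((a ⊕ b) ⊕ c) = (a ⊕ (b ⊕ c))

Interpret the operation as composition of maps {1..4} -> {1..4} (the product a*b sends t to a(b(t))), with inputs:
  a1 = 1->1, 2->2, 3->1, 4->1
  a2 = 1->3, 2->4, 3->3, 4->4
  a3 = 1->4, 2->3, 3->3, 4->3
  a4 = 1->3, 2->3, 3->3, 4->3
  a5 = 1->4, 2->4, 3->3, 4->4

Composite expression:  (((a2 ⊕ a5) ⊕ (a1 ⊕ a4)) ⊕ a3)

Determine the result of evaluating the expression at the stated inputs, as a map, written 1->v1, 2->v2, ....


1->4, 2->4, 3->4, 4->4


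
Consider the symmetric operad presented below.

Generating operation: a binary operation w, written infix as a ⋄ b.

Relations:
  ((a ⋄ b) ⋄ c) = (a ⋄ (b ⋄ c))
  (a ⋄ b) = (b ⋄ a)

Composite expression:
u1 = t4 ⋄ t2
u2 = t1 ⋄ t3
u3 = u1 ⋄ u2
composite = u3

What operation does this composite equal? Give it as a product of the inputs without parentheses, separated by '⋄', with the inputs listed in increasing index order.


t1 ⋄ t2 ⋄ t3 ⋄ t4

Reordering under w is free, so list the t-inputs canonically.
(t4 ⋄ t2) unparenthesizes to t4 ⋄ t2
(t1 ⋄ t3) unparenthesizes to t1 ⋄ t3
((t4 ⋄ t2) ⋄ (t1 ⋄ t3)) unparenthesizes to t4 ⋄ t2 ⋄ t1 ⋄ t3
the factors in increasing index order: t1 ⋄ t2 ⋄ t3 ⋄ t4


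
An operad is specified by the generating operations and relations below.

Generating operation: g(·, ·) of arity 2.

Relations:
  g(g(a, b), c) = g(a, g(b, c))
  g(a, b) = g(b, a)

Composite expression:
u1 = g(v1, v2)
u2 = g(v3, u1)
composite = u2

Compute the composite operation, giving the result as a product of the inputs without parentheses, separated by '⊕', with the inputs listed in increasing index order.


Reordering under g is free, so list the v-inputs canonically.
g(v1, v2) reduces to v1 ⊕ v2
g(v3, g(v1, v2)) reduces to v3 ⊕ v1 ⊕ v2
putting the inputs in ascending order: v1 ⊕ v2 ⊕ v3

v1 ⊕ v2 ⊕ v3


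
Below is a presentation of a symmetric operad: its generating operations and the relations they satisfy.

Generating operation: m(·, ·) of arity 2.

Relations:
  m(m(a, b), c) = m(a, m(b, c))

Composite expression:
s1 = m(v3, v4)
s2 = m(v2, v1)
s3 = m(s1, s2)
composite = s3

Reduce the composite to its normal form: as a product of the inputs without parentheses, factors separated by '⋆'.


v3 ⋆ v4 ⋆ v2 ⋆ v1


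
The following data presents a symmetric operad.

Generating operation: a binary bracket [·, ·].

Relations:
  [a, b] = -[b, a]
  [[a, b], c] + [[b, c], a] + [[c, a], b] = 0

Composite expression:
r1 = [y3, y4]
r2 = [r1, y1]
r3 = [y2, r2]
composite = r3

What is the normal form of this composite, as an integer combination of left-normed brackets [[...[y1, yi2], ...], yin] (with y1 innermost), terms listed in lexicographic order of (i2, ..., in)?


[[[y1, y3], y4], y2] - [[[y1, y4], y3], y2]

Left-normed coefficients sit on the y1-initial expansion words.
Composite bracket: [y2, [[y3, y4], y1]]
Each bracket splits as ab - ba, giving 8 signed words (2^3 = 8).
Keep just the words that open with y1:
  y1y3y4y2 (sign +1) contributes +[[[y1, y3], y4], y2]
  y1y4y3y2 (sign -1) contributes -[[[y1, y4], y3], y2]


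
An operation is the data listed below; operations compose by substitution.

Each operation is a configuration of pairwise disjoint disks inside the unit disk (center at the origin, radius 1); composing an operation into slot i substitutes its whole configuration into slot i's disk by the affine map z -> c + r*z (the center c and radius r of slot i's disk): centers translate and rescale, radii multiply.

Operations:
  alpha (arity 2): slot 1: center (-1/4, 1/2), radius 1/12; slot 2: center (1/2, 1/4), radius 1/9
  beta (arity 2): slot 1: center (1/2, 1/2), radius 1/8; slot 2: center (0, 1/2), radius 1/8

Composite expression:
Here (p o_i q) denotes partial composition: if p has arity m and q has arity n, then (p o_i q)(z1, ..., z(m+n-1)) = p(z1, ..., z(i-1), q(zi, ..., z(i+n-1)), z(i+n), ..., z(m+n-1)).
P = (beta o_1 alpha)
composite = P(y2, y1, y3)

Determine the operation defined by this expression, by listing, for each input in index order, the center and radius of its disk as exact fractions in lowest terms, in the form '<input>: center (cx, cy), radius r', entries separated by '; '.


y1: center (9/16, 17/32), radius 1/72; y2: center (15/32, 9/16), radius 1/96; y3: center (0, 1/2), radius 1/8

Each y-disk chains the slot maps above it in beta; radii multiply.
input y2: applying the 2 nested substitutions gives center (15/32, 9/16), radius 1/96
input y1: applying the 2 nested substitutions gives center (9/16, 17/32), radius 1/72
input y3: applying the 1 nested substitution gives center (0, 1/2), radius 1/8


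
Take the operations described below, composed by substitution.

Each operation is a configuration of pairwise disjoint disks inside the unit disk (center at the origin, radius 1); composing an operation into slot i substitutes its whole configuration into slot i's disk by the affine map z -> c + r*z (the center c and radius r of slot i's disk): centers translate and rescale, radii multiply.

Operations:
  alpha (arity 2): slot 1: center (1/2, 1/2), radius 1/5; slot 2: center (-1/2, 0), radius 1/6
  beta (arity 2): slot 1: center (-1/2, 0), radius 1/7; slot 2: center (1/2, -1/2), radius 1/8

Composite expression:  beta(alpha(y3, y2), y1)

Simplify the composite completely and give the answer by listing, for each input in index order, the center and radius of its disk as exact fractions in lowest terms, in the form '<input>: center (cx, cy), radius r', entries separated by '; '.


y1: center (1/2, -1/2), radius 1/8; y2: center (-4/7, 0), radius 1/42; y3: center (-3/7, 1/14), radius 1/35

Below beta, radii multiply path by path; the y-disk centers shift.
tracing y3 down its 2-map path: center (-3/7, 1/14), radius 1/35
tracing y2 down its 2-map path: center (-4/7, 0), radius 1/42
tracing y1 down its 1-map path: center (1/2, -1/2), radius 1/8


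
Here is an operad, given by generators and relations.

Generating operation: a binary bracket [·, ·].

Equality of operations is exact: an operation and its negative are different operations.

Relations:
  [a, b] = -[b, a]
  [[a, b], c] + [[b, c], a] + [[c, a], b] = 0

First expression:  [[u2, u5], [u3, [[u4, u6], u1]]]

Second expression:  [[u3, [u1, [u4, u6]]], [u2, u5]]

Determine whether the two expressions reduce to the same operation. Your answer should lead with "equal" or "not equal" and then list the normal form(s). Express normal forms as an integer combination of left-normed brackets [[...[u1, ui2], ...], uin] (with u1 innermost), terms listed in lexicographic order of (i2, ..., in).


equal; both compose to -[[[[[u1, u4], u6], u3], u2], u5] + [[[[[u1, u4], u6], u3], u5], u2] + [[[[[u1, u6], u4], u3], u2], u5] - [[[[[u1, u6], u4], u3], u5], u2]

Normal form of the first expression: -[[[[[u1, u4], u6], u3], u2], u5] + [[[[[u1, u4], u6], u3], u5], u2] + [[[[[u1, u6], u4], u3], u2], u5] - [[[[[u1, u6], u4], u3], u5], u2]
Normal form of the second expression: -[[[[[u1, u4], u6], u3], u2], u5] + [[[[[u1, u4], u6], u3], u5], u2] + [[[[[u1, u6], u4], u3], u2], u5] - [[[[[u1, u6], u4], u3], u5], u2]
Identical normal forms: equal.


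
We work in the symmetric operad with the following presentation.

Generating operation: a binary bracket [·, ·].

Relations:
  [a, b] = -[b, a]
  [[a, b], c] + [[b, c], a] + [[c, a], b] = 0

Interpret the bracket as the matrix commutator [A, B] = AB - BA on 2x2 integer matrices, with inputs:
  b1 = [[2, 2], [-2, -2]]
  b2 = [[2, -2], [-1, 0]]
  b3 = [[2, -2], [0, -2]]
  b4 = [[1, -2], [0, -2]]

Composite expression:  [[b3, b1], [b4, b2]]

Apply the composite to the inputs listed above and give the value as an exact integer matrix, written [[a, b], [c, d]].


[b3, b1] = [[4, 16], [8, -4]]
[b4, b2] = [[2, -2], [3, -2]]
[[b3, b1], [b4, b2]] = [[64, -80], [8, -64]]

[[64, -80], [8, -64]]


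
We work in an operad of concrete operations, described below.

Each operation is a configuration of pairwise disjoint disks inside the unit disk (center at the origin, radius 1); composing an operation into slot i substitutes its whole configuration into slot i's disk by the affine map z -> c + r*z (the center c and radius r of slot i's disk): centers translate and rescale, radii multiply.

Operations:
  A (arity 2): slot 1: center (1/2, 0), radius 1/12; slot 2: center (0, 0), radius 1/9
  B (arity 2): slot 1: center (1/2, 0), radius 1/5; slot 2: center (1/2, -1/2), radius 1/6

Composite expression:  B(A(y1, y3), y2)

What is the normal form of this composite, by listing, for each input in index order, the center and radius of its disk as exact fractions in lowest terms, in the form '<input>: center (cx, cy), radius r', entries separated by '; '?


y1: center (3/5, 0), radius 1/60; y2: center (1/2, -1/2), radius 1/6; y3: center (1/2, 0), radius 1/45

Affine substitution under B: radii multiply and y-centers shift.
input y1: applying the 2 nested substitutions gives center (3/5, 0), radius 1/60
input y3: applying the 2 nested substitutions gives center (1/2, 0), radius 1/45
input y2: applying the 1 nested substitution gives center (1/2, -1/2), radius 1/6


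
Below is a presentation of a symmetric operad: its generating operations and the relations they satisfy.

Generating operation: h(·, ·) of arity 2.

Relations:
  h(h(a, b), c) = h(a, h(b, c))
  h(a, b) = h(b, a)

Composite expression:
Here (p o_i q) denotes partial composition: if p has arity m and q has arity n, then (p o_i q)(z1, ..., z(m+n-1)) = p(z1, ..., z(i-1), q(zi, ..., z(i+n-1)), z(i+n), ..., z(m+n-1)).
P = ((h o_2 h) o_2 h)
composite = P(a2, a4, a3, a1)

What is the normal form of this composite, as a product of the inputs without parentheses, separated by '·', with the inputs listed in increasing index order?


a1 · a2 · a3 · a4

With h associative and commutative, the a-input set is all that matters.
h(a4, a3) collapses to a4 · a3
h(h(a4, a3), a1) collapses to a4 · a3 · a1
h(a2, h(h(a4, a3), a1)) collapses to a2 · a4 · a3 · a1
commutativity sorts the factors: a1 · a2 · a3 · a4


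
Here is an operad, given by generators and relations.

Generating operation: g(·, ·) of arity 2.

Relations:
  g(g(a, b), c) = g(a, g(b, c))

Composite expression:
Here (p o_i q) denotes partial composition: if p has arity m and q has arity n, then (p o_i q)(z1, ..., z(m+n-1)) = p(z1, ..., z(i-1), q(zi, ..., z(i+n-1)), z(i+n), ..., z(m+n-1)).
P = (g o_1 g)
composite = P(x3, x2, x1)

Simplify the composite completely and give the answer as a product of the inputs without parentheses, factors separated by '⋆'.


x3 ⋆ x2 ⋆ x1

All parenthesizations of g agree; list the x-inputs left to right.
g(x3, x2) spells out as x3 ⋆ x2
g(g(x3, x2), x1) spells out as x3 ⋆ x2 ⋆ x1


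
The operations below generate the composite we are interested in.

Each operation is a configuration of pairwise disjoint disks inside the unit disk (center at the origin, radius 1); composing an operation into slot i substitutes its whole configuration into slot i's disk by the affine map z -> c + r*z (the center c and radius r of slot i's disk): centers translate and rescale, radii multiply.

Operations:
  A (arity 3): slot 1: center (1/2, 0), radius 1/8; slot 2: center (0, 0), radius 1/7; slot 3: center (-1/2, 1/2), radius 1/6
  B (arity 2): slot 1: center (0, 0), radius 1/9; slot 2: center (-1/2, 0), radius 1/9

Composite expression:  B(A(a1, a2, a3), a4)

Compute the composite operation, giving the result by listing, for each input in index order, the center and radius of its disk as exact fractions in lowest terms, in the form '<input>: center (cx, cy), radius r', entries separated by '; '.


Only the slot chain above each a matters under B; compose those maps.
input a1: applying the 2 nested substitutions gives center (1/18, 0), radius 1/72
input a2: applying the 2 nested substitutions gives center (0, 0), radius 1/63
input a3: applying the 2 nested substitutions gives center (-1/18, 1/18), radius 1/54
input a4: applying the 1 nested substitution gives center (-1/2, 0), radius 1/9

a1: center (1/18, 0), radius 1/72; a2: center (0, 0), radius 1/63; a3: center (-1/18, 1/18), radius 1/54; a4: center (-1/2, 0), radius 1/9


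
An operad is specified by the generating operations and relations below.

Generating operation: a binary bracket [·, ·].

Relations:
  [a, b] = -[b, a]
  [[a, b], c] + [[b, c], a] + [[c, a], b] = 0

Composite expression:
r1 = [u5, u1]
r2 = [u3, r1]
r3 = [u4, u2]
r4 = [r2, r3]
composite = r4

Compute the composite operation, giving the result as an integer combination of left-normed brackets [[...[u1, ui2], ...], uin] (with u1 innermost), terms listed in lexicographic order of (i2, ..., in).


-[[[[u1, u5], u3], u2], u4] + [[[[u1, u5], u3], u4], u2]

Expand each bracket as ab - ba; the u1-initial words give the coefficients.
Composite bracket: [[u3, [u5, u1]], [u4, u2]]
The bracket unfolds into 16 signed words via [a, b] = ab - ba (2^4 = 16).
Keep just the words that open with u1:
  sign of u1u5u3u2u4 is -1, so it contributes -[[[[u1, u5], u3], u2], u4]
  sign of u1u5u3u4u2 is +1, so it contributes +[[[[u1, u5], u3], u4], u2]


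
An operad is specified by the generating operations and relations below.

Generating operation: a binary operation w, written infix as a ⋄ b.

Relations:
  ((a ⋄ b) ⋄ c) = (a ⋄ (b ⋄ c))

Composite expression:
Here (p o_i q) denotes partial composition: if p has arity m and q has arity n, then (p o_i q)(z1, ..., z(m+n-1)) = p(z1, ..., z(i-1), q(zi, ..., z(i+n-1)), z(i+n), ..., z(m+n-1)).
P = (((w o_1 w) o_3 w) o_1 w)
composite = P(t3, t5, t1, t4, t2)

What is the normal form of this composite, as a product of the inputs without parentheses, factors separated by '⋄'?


t3 ⋄ t5 ⋄ t1 ⋄ t4 ⋄ t2

Under associativity of w, the answer is the t's in reading order.
(t3 ⋄ t5) unparenthesizes to t3 ⋄ t5
((t3 ⋄ t5) ⋄ t1) unparenthesizes to t3 ⋄ t5 ⋄ t1
(t4 ⋄ t2) unparenthesizes to t4 ⋄ t2
(((t3 ⋄ t5) ⋄ t1) ⋄ (t4 ⋄ t2)) unparenthesizes to t3 ⋄ t5 ⋄ t1 ⋄ t4 ⋄ t2


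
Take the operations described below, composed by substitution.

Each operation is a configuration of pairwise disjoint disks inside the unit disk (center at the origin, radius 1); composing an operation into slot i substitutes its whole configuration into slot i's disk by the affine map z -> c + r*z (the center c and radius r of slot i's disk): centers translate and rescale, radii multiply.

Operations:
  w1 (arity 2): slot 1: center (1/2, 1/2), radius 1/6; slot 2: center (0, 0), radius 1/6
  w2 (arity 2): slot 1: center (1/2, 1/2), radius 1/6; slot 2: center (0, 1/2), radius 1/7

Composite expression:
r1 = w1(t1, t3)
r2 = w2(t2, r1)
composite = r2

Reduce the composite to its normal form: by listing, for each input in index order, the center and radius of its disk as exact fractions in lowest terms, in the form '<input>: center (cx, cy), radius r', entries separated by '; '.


t1: center (1/14, 4/7), radius 1/42; t2: center (1/2, 1/2), radius 1/6; t3: center (0, 1/2), radius 1/42
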